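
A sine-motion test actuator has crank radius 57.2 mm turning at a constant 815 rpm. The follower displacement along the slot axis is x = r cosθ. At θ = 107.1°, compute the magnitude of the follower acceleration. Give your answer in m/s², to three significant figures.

123

ω = 85.35 rad/s (from 815 rpm).
x = r cosθ ⇒ ẍ = −rω² cosθ (ω constant).
|a| = rω²|cosθ| = 0.0572·(85.35)²·|cos 107.1°| = 122.51 m/s².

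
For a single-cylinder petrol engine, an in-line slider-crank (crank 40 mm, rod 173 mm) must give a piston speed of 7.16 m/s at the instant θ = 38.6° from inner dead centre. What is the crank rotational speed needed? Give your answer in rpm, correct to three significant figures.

2320

For an in-line slider-crank, |v_piston| = rω|sinθ|·[1 + r cosθ/√(L² − r² sin²θ)].
With r = 0.04 m, L = 0.173 m, θ = 38.6°: the bracketed kinematic factor |dx/dθ| = 0.029512 m.
ω = v/|dx/dθ| = 7.16/0.029512 = 242.61 rad/s.
N = 60ω/(2π) = 2316.8 rpm.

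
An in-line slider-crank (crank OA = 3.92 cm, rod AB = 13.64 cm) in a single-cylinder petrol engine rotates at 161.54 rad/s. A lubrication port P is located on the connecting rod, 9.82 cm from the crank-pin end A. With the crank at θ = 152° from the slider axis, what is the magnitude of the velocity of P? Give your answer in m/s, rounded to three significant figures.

ω = 161.5 rad/s.  Crank-pin speed |V_A| = rω = 6.3324 m/s, perpendicular to OA.
Rod angle: sinφ = −(r/L) sinθ ⇒ φ = -7.754°; ω_rod = −rω cosθ/√(L²−r²sin²θ) = +41.369 rad/s.
V_P = V_A + ω_rod × AP, with AP = 0.0982 m along the rod.
Components: V_Px = −rω sinθ − a·ω_rod·sinφ = -2.4248 m/s;  V_Py = rω cosθ + a·ω_rod·cosφ = -1.5658 m/s.
|V_P| = √(V_Px² + V_Py²) = 2.8864 m/s.

2.89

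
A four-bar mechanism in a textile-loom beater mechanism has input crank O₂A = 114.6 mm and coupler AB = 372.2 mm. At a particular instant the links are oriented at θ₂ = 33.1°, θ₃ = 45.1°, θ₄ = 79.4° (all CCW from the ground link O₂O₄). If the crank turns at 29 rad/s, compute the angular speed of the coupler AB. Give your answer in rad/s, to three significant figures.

11.5

ω₂ = 29 rad/s
Differentiating the loop-closure r₂e^{iθ₂}+r₃e^{iθ₃}=r₁+r₄e^{iθ₄} gives r₂ω₂e^{iθ₂}+r₃ω₃e^{iθ₃}=r₄ω₄e^{iθ₄}.
Eliminating the other unknown: ω₃ = r₂ω₂ sin(θ₄−θ₂) / [r₃ sin(θ₃−θ₄)].
Numerator sine = +0.72297; denominator sine = -0.56353.
Result = 0.1146·29·(+0.72297) / (0.3722·(-0.56353)) = -11.455 rad/s; magnitude 11.455 rad/s.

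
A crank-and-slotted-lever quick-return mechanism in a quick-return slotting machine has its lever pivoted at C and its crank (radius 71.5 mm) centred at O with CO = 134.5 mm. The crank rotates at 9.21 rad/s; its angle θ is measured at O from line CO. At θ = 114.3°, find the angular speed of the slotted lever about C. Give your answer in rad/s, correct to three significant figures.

ω = 9.21 rad/s
Crank pin A relative to C: A = (d + r cosθ, r sinθ); lever angle φ = atan2(r sinθ, d + r cosθ).
Differentiating tanφ: φ̇ = rω(d cosθ + r)/(d² + r² + 2dr cosθ).
d² + r² + 2dr cosθ = |CA|² = 0.0152876 m²;  d cosθ + r = +0.016151 m.
|ω_lever| = |0.0715·9.21·+0.016151| / 0.0152876 = 0.69572 rad/s.

0.696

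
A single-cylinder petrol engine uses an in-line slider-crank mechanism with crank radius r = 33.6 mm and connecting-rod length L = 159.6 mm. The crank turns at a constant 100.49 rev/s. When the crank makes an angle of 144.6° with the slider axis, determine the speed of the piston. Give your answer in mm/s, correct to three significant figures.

ω = 2π·100 = 631.4 rad/s
For an in-line slider-crank, x = r cosθ + √(L² − r² sin²θ), so v = −rω sinθ·[1 + r cosθ/√(L² − r² sin²θ)].
With r = 0.0336 m, L = 0.1596 m, θ = 144.6°: √(L² − r² sin²θ) = 0.15841 m.
v = −0.0336·631.4·0.57928·[1 + 0.0336·-0.81513/0.15841] = -10.165 m/s.
|v| = 10.165 m/s = 10165 mm/s.

10200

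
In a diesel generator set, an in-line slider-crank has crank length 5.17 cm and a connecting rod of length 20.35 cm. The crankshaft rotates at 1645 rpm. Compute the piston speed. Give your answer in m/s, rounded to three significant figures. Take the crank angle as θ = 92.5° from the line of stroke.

ω = 2π·1645/60 = 172.3 rad/s
For an in-line slider-crank, x = r cosθ + √(L² − r² sin²θ), so v = −rω sinθ·[1 + r cosθ/√(L² − r² sin²θ)].
With r = 0.0517 m, L = 0.2035 m, θ = 92.5°: √(L² − r² sin²θ) = 0.19684 m.
v = −0.0517·172.3·0.99905·[1 + 0.0517·-0.04362/0.19684] = -8.7956 m/s.
|v| = 8.7956 m/s.

8.80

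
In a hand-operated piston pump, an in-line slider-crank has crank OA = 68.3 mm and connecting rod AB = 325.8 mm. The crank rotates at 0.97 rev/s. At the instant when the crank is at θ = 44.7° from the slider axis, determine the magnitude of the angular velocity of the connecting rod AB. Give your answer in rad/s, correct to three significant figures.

0.918

ω = 6.095 rad/s (converted from 0.97 rev/s).
The rod makes angle φ with the slider axis where L sinφ = r sinθ; differentiating, L cosφ·φ̇ = r ω cosθ.
L cosφ = √(L² − r² sin²θ) = 0.32224 m.
|ω_rod| = r ω |cosθ| / √(L² − r² sin²θ) = 0.0683·6.095·0.71080/0.32224 = 0.91821 rad/s.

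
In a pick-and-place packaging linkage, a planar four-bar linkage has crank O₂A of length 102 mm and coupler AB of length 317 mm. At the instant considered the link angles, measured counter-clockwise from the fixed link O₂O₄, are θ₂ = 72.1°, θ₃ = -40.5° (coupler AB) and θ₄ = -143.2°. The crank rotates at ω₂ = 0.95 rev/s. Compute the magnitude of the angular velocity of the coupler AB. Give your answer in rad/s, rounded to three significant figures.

ω₂ = 5.969 rad/s (from 0.95 rev/s).
Differentiating the loop-closure r₂e^{iθ₂}+r₃e^{iθ₃}=r₁+r₄e^{iθ₄} gives r₂ω₂e^{iθ₂}+r₃ω₃e^{iθ₃}=r₄ω₄e^{iθ₄}.
Eliminating the other unknown: ω₃ = r₂ω₂ sin(θ₄−θ₂) / [r₃ sin(θ₃−θ₄)].
Numerator sine = +0.57786; denominator sine = +0.97553.
Result = 0.102·5.969·(+0.57786) / (0.317·(+0.97553)) = +1.1377 rad/s; magnitude 1.1377 rad/s.

1.14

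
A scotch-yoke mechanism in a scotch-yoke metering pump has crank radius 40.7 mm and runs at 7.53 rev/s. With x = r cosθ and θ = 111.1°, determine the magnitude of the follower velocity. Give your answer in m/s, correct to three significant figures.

ω = 47.31 rad/s (from 7.53 rev/s).
x = r cosθ ⇒ ẋ = −rω sinθ.
|v| = rω|sinθ| = 0.0407·47.31·|sin 111.1°| = 1.7965 m/s.

1.80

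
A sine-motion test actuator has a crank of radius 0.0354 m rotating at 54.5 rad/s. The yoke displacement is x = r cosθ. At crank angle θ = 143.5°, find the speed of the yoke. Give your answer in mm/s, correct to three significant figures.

ω = 54.5 rad/s
x = r cosθ ⇒ ẋ = −rω sinθ.
|v| = rω|sinθ| = 0.0354·54.5·|sin 143.5°| = 1.1476 m/s = 1147.6 mm/s.

1150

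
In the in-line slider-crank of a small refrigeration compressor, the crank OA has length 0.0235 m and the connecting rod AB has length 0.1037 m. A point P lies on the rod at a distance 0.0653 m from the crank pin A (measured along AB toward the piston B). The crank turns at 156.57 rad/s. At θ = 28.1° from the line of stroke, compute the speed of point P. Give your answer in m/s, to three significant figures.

2.29

ω = 156.6 rad/s.  Crank-pin speed |V_A| = rω = 3.6794 m/s, perpendicular to OA.
Rod angle: sinφ = −(r/L) sinθ ⇒ φ = -6.127°; ω_rod = −rω cosθ/√(L²−r²sin²θ) = -31.479 rad/s.
V_P = V_A + ω_rod × AP, with AP = 0.0653 m along the rod.
Components: V_Px = −rω sinθ − a·ω_rod·sinφ = -1.9524 m/s;  V_Py = rω cosθ + a·ω_rod·cosφ = +1.2019 m/s.
|V_P| = √(V_Px² + V_Py²) = 2.2927 m/s.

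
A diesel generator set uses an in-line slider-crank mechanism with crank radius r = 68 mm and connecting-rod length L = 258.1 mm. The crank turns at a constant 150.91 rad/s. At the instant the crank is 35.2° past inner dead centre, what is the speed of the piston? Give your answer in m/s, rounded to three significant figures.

7.20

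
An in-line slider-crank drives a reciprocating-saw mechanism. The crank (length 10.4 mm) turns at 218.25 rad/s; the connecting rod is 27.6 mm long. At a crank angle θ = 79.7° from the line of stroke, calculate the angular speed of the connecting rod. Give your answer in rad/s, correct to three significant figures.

15.8

ω = 218.2 rad/s
The rod makes angle φ with the slider axis where L sinφ = r sinθ; differentiating, L cosφ·φ̇ = r ω cosθ.
L cosφ = √(L² − r² sin²θ) = 0.025633 m.
|ω_rod| = r ω |cosθ| / √(L² − r² sin²θ) = 0.0104·218.2·0.17880/0.025633 = 15.833 rad/s.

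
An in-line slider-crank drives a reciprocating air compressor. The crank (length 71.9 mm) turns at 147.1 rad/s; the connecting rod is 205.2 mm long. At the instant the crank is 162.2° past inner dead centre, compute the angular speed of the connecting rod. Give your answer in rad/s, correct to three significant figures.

ω = 147.1 rad/s
The rod makes angle φ with the slider axis where L sinφ = r sinθ; differentiating, L cosφ·φ̇ = r ω cosθ.
L cosφ = √(L² − r² sin²θ) = 0.20402 m.
|ω_rod| = r ω |cosθ| / √(L² − r² sin²θ) = 0.0719·147.1·0.95213/0.20402 = 49.359 rad/s.

49.4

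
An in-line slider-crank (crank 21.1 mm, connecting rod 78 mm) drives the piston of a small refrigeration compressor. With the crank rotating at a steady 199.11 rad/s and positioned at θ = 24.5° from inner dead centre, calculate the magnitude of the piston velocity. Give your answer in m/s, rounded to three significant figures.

ω = 199.1 rad/s
For an in-line slider-crank, x = r cosθ + √(L² − r² sin²θ), so v = −rω sinθ·[1 + r cosθ/√(L² − r² sin²θ)].
With r = 0.0211 m, L = 0.078 m, θ = 24.5°: √(L² − r² sin²θ) = 0.077508 m.
v = −0.0211·199.1·0.41469·[1 + 0.0211·0.90996/0.077508] = -2.1738 m/s.
|v| = 2.1738 m/s.

2.17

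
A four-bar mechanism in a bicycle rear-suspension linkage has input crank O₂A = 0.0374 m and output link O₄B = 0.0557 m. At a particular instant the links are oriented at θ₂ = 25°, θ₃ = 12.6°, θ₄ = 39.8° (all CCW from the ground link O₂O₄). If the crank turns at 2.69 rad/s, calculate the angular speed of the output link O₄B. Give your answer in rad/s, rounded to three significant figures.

ω₂ = 2.69 rad/s
Differentiating the loop-closure r₂e^{iθ₂}+r₃e^{iθ₃}=r₁+r₄e^{iθ₄} gives r₂ω₂e^{iθ₂}+r₃ω₃e^{iθ₃}=r₄ω₄e^{iθ₄}.
Eliminating the other unknown: ω₄ = r₂ω₂ sin(θ₂−θ₃) / [r₄ sin(θ₄−θ₃)].
Numerator sine = +0.21474; denominator sine = +0.45710.
Result = 0.0374·2.69·(+0.21474) / (0.0557·(+0.45710)) = +0.84852 rad/s; magnitude 0.84852 rad/s.

0.849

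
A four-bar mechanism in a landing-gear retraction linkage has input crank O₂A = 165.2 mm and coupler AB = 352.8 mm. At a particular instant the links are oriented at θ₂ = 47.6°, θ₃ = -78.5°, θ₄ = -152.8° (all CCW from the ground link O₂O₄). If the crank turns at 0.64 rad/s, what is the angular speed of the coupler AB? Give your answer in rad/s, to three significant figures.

0.109

ω₂ = 0.64 rad/s
Differentiating the loop-closure r₂e^{iθ₂}+r₃e^{iθ₃}=r₁+r₄e^{iθ₄} gives r₂ω₂e^{iθ₂}+r₃ω₃e^{iθ₃}=r₄ω₄e^{iθ₄}.
Eliminating the other unknown: ω₃ = r₂ω₂ sin(θ₄−θ₂) / [r₃ sin(θ₃−θ₄)].
Numerator sine = +0.34857; denominator sine = +0.96269.
Result = 0.1652·0.64·(+0.34857) / (0.3528·(+0.96269)) = +0.10851 rad/s; magnitude 0.10851 rad/s.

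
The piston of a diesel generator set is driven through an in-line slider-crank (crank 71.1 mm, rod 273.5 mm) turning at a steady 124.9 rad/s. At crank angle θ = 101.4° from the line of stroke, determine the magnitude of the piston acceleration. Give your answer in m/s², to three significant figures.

ω = 124.9 rad/s
x(θ) = r cosθ + √(L² − r² sin²θ); with ω constant, a = ω²·d²x/dθ².
d²x/dθ² = −r cosθ − r²(cos2θ)/√u − r⁴ sin²2θ/(4u^{3/2}),  u = L² − r² sin²θ = 0.0699445 m².
Substituting r = 0.0711 m, L = 0.2735 m, θ = 101.4°: d²x/dθ² = +0.031622 m.
a = ω²·d²x/dθ² = (124.9)²·(+0.031622) = +493.31 m/s²;  |a| = 493.31 m/s².

493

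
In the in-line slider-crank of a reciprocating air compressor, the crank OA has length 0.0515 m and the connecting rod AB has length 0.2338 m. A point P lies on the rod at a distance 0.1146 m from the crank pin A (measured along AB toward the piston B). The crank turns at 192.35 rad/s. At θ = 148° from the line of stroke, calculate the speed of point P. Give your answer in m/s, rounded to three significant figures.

ω = 192.3 rad/s.  Crank-pin speed |V_A| = rω = 9.906 m/s, perpendicular to OA.
Rod angle: sinφ = −(r/L) sinθ ⇒ φ = -6.703°; ω_rod = −rω cosθ/√(L²−r²sin²θ) = +36.179 rad/s.
V_P = V_A + ω_rod × AP, with AP = 0.1146 m along the rod.
Components: V_Px = −rω sinθ − a·ω_rod·sinφ = -4.7654 m/s;  V_Py = rω cosθ + a·ω_rod·cosφ = -4.283 m/s.
|V_P| = √(V_Px² + V_Py²) = 6.4073 m/s.

6.41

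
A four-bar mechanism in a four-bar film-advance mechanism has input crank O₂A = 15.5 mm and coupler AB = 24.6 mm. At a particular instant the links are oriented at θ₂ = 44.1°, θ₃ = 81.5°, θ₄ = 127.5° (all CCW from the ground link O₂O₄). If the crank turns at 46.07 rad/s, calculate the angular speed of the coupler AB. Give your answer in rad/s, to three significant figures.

40.1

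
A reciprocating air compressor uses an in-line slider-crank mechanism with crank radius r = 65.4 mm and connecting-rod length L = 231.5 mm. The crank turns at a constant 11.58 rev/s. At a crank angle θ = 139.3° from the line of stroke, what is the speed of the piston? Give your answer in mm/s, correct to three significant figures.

2430

ω = 2π·11.6 = 72.76 rad/s
For an in-line slider-crank, x = r cosθ + √(L² − r² sin²θ), so v = −rω sinθ·[1 + r cosθ/√(L² − r² sin²θ)].
With r = 0.0654 m, L = 0.2315 m, θ = 139.3°: √(L² − r² sin²θ) = 0.22754 m.
v = −0.0654·72.76·0.65210·[1 + 0.0654·-0.75813/0.22754] = -2.4268 m/s.
|v| = 2.4268 m/s = 2426.8 mm/s.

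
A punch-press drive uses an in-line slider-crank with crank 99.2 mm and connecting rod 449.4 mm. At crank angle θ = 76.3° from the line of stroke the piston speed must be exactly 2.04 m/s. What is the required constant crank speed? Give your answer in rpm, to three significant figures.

For an in-line slider-crank, |v_piston| = rω|sinθ|·[1 + r cosθ/√(L² − r² sin²θ)].
With r = 0.0992 m, L = 0.4494 m, θ = 76.3°: the bracketed kinematic factor |dx/dθ| = 0.10154 m.
ω = v/|dx/dθ| = 2.04/0.10154 = 20.091 rad/s.
N = 60ω/(2π) = 191.86 rpm.

192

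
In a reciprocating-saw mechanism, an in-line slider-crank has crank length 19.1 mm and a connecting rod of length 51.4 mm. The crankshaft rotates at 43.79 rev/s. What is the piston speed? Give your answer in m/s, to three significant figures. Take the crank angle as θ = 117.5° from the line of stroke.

ω = 2π·43.8 = 275.1 rad/s
For an in-line slider-crank, x = r cosθ + √(L² − r² sin²θ), so v = −rω sinθ·[1 + r cosθ/√(L² − r² sin²θ)].
With r = 0.0191 m, L = 0.0514 m, θ = 117.5°: √(L² − r² sin²θ) = 0.048528 m.
v = −0.0191·275.1·0.88701·[1 + 0.0191·-0.46175/0.048528] = -3.8142 m/s.
|v| = 3.8142 m/s.

3.81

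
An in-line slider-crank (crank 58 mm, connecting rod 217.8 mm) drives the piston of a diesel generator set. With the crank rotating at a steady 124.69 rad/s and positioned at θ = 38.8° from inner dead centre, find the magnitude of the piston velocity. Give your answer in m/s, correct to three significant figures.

ω = 124.7 rad/s
For an in-line slider-crank, x = r cosθ + √(L² − r² sin²θ), so v = −rω sinθ·[1 + r cosθ/√(L² − r² sin²θ)].
With r = 0.058 m, L = 0.2178 m, θ = 38.8°: √(L² − r² sin²θ) = 0.21475 m.
v = −0.058·124.7·0.62660·[1 + 0.058·0.77934/0.21475] = -5.4855 m/s.
|v| = 5.4855 m/s.

5.49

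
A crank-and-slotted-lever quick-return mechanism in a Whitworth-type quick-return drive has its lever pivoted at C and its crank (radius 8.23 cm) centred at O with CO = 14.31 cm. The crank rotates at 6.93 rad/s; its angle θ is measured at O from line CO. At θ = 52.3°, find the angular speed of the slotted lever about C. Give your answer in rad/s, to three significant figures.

ω = 6.93 rad/s
Crank pin A relative to C: A = (d + r cosθ, r sinθ); lever angle φ = atan2(r sinθ, d + r cosθ).
Differentiating tanφ: φ̇ = rω(d cosθ + r)/(d² + r² + 2dr cosθ).
d² + r² + 2dr cosθ = |CA|² = 0.041655 m²;  d cosθ + r = +0.16981 m.
|ω_lever| = |0.0823·6.93·+0.16981| / 0.041655 = 2.325 rad/s.

2.33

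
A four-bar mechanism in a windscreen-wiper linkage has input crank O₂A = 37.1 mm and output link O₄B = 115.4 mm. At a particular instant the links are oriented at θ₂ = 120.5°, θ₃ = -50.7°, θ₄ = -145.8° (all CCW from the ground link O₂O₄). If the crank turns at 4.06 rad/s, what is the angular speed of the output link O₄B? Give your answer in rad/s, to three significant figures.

ω₂ = 4.06 rad/s
Differentiating the loop-closure r₂e^{iθ₂}+r₃e^{iθ₃}=r₁+r₄e^{iθ₄} gives r₂ω₂e^{iθ₂}+r₃ω₃e^{iθ₃}=r₄ω₄e^{iθ₄}.
Eliminating the other unknown: ω₄ = r₂ω₂ sin(θ₂−θ₃) / [r₄ sin(θ₄−θ₃)].
Numerator sine = +0.15299; denominator sine = -0.99604.
Result = 0.0371·4.06·(+0.15299) / (0.1154·(-0.99604)) = -0.20048 rad/s; magnitude 0.20048 rad/s.

0.200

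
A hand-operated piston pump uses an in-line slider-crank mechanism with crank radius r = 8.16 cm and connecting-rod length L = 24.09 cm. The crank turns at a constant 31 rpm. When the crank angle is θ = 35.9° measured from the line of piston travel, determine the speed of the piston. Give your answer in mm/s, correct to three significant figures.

199

ω = 2π·31/60 = 3.246 rad/s
For an in-line slider-crank, x = r cosθ + √(L² − r² sin²θ), so v = −rω sinθ·[1 + r cosθ/√(L² − r² sin²θ)].
With r = 0.0816 m, L = 0.2409 m, θ = 35.9°: √(L² − r² sin²θ) = 0.2361 m.
v = −0.0816·3.246·0.58637·[1 + 0.0816·0.81004/0.2361] = -0.19882 m/s.
|v| = 0.19882 m/s = 198.82 mm/s.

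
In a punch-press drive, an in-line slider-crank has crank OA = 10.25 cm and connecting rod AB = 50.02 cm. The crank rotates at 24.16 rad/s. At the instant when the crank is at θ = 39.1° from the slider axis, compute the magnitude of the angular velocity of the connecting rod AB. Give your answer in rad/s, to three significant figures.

ω = 24.16 rad/s
The rod makes angle φ with the slider axis where L sinφ = r sinθ; differentiating, L cosφ·φ̇ = r ω cosθ.
L cosφ = √(L² − r² sin²θ) = 0.49601 m.
|ω_rod| = r ω |cosθ| / √(L² − r² sin²θ) = 0.1025·24.16·0.77605/0.49601 = 3.8746 rad/s.

3.87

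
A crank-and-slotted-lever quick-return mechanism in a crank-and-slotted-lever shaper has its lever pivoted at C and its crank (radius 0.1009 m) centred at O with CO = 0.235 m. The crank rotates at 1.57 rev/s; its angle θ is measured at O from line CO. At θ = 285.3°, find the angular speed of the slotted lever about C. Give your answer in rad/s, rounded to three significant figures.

ω = 9.865 rad/s (from 1.57 rev/s).
Crank pin A relative to C: A = (d + r cosθ, r sinθ); lever angle φ = atan2(r sinθ, d + r cosθ).
Differentiating tanφ: φ̇ = rω(d cosθ + r)/(d² + r² + 2dr cosθ).
d² + r² + 2dr cosθ = |CA|² = 0.0779195 m²;  d cosθ + r = +0.16291 m.
|ω_lever| = |0.1009·9.865·+0.16291| / 0.0779195 = 2.081 rad/s.

2.08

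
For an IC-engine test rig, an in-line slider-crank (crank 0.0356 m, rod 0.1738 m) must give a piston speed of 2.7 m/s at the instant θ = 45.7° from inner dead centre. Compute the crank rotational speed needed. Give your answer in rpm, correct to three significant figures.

884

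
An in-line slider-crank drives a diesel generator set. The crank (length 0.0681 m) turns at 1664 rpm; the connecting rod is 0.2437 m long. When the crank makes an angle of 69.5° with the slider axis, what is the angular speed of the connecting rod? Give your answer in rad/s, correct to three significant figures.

ω = 174.3 rad/s (converted from 1664 rpm).
The rod makes angle φ with the slider axis where L sinφ = r sinθ; differentiating, L cosφ·φ̇ = r ω cosθ.
L cosφ = √(L² − r² sin²θ) = 0.2352 m.
|ω_rod| = r ω |cosθ| / √(L² − r² sin²θ) = 0.0681·174.3·0.35021/0.2352 = 17.669 rad/s.

17.7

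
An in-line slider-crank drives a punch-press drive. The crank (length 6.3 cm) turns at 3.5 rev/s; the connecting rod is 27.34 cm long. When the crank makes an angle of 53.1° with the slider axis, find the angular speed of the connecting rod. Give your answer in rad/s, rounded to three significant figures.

ω = 21.99 rad/s (converted from 3.5 rev/s).
The rod makes angle φ with the slider axis where L sinφ = r sinθ; differentiating, L cosφ·φ̇ = r ω cosθ.
L cosφ = √(L² − r² sin²θ) = 0.26872 m.
|ω_rod| = r ω |cosθ| / √(L² − r² sin²θ) = 0.063·21.99·0.60042/0.26872 = 3.0956 rad/s.

3.10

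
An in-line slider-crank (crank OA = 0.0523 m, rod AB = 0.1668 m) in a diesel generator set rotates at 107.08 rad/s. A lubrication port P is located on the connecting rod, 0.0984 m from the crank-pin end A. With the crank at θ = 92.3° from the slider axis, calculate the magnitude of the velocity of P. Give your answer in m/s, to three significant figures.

5.55

ω = 107.1 rad/s.  Crank-pin speed |V_A| = rω = 5.6003 m/s, perpendicular to OA.
Rod angle: sinφ = −(r/L) sinθ ⇒ φ = -18.258°; ω_rod = −rω cosθ/√(L²−r²sin²θ) = +1.4189 rad/s.
V_P = V_A + ω_rod × AP, with AP = 0.0984 m along the rod.
Components: V_Px = −rω sinθ − a·ω_rod·sinφ = -5.552 m/s;  V_Py = rω cosθ + a·ω_rod·cosφ = -0.092163 m/s.
|V_P| = √(V_Px² + V_Py²) = 5.5528 m/s.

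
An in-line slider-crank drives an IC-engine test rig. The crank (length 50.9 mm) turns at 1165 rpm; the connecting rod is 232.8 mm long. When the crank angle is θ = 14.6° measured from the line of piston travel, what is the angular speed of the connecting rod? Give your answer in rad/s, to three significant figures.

ω = 122 rad/s (converted from 1165 rpm).
The rod makes angle φ with the slider axis where L sinφ = r sinθ; differentiating, L cosφ·φ̇ = r ω cosθ.
L cosφ = √(L² − r² sin²θ) = 0.23245 m.
|ω_rod| = r ω |cosθ| / √(L² − r² sin²θ) = 0.0509·122·0.96771/0.23245 = 25.852 rad/s.

25.9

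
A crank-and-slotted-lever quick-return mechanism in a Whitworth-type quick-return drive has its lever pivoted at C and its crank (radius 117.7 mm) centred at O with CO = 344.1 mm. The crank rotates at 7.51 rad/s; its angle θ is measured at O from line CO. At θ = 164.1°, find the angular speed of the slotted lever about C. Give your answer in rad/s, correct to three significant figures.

ω = 7.51 rad/s
Crank pin A relative to C: A = (d + r cosθ, r sinθ); lever angle φ = atan2(r sinθ, d + r cosθ).
Differentiating tanφ: φ̇ = rω(d cosθ + r)/(d² + r² + 2dr cosθ).
d² + r² + 2dr cosθ = |CA|² = 0.054356 m²;  d cosθ + r = -0.21324 m.
|ω_lever| = |0.1177·7.51·-0.21324| / 0.054356 = 3.4676 rad/s.

3.47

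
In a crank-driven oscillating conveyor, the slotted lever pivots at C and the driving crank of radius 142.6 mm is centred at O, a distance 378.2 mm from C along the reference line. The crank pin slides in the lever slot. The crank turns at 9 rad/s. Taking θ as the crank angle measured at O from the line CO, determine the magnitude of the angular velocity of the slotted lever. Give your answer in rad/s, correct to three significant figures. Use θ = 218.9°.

2.45

ω = 9 rad/s
Crank pin A relative to C: A = (d + r cosθ, r sinθ); lever angle φ = atan2(r sinθ, d + r cosθ).
Differentiating tanφ: φ̇ = rω(d cosθ + r)/(d² + r² + 2dr cosθ).
d² + r² + 2dr cosθ = |CA|² = 0.0794266 m²;  d cosθ + r = -0.15173 m.
|ω_lever| = |0.1426·9·-0.15173| / 0.0794266 = 2.4517 rad/s.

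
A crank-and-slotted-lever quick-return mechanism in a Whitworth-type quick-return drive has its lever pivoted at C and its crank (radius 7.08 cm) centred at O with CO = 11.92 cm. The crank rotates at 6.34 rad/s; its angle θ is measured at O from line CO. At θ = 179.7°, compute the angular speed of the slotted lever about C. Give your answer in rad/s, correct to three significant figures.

9.27

ω = 6.34 rad/s
Crank pin A relative to C: A = (d + r cosθ, r sinθ); lever angle φ = atan2(r sinθ, d + r cosθ).
Differentiating tanφ: φ̇ = rω(d cosθ + r)/(d² + r² + 2dr cosθ).
d² + r² + 2dr cosθ = |CA|² = 0.00234279 m²;  d cosθ + r = -0.048398 m.
|ω_lever| = |0.0708·6.34·-0.048398| / 0.00234279 = 9.273 rad/s.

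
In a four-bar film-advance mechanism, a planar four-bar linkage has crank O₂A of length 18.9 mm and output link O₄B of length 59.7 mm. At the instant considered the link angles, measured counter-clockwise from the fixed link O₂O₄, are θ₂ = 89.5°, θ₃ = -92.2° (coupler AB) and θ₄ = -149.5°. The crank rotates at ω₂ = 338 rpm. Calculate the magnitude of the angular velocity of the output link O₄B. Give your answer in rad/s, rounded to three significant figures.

ω₂ = 35.4 rad/s (from 338 rpm).
Differentiating the loop-closure r₂e^{iθ₂}+r₃e^{iθ₃}=r₁+r₄e^{iθ₄} gives r₂ω₂e^{iθ₂}+r₃ω₃e^{iθ₃}=r₄ω₄e^{iθ₄}.
Eliminating the other unknown: ω₄ = r₂ω₂ sin(θ₂−θ₃) / [r₄ sin(θ₄−θ₃)].
Numerator sine = -0.02967; denominator sine = -0.84151.
Result = 0.0189·35.4·(-0.02967) / (0.0597·(-0.84151)) = +0.39504 rad/s; magnitude 0.39504 rad/s.

0.395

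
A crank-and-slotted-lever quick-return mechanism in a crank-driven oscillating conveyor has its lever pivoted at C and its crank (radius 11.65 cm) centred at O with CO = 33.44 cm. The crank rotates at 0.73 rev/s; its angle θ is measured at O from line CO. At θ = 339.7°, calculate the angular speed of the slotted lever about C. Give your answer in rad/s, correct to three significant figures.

ω = 4.587 rad/s (from 0.73 rev/s).
Crank pin A relative to C: A = (d + r cosθ, r sinθ); lever angle φ = atan2(r sinθ, d + r cosθ).
Differentiating tanφ: φ̇ = rω(d cosθ + r)/(d² + r² + 2dr cosθ).
d² + r² + 2dr cosθ = |CA|² = 0.198471 m²;  d cosθ + r = +0.43013 m.
|ω_lever| = |0.1165·4.587·+0.43013| / 0.198471 = 1.1581 rad/s.

1.16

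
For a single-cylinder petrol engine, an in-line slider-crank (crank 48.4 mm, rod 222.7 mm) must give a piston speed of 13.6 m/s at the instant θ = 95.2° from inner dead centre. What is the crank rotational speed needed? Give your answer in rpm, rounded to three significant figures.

2750

For an in-line slider-crank, |v_piston| = rω|sinθ|·[1 + r cosθ/√(L² − r² sin²θ)].
With r = 0.0484 m, L = 0.2227 m, θ = 95.2°: the bracketed kinematic factor |dx/dθ| = 0.047228 m.
ω = v/|dx/dθ| = 13.6/0.047228 = 287.96 rad/s.
N = 60ω/(2π) = 2749.8 rpm.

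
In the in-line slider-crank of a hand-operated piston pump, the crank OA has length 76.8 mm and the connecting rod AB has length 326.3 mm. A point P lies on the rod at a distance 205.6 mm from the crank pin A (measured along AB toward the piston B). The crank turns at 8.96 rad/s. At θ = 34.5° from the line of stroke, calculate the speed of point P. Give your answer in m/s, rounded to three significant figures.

0.485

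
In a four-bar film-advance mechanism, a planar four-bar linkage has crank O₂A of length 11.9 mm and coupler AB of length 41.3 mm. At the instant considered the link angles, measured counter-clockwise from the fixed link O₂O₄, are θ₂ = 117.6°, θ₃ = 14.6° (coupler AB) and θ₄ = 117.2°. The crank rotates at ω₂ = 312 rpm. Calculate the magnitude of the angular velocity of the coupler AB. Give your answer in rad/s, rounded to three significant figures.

0.0673

ω₂ = 32.67 rad/s (from 312 rpm).
Differentiating the loop-closure r₂e^{iθ₂}+r₃e^{iθ₃}=r₁+r₄e^{iθ₄} gives r₂ω₂e^{iθ₂}+r₃ω₃e^{iθ₃}=r₄ω₄e^{iθ₄}.
Eliminating the other unknown: ω₃ = r₂ω₂ sin(θ₄−θ₂) / [r₃ sin(θ₃−θ₄)].
Numerator sine = -0.00698; denominator sine = -0.97592.
Result = 0.0119·32.67·(-0.00698) / (0.0413·(-0.97592)) = +0.067344 rad/s; magnitude 0.067344 rad/s.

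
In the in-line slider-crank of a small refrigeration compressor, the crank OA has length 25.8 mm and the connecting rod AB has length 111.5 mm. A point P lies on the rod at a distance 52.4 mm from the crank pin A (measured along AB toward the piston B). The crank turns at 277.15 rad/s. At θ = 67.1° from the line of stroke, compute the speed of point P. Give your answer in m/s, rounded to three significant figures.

7.03

ω = 277.1 rad/s.  Crank-pin speed |V_A| = rω = 7.1505 m/s, perpendicular to OA.
Rod angle: sinφ = −(r/L) sinθ ⇒ φ = -12.307°; ω_rod = −rω cosθ/√(L²−r²sin²θ) = -25.541 rad/s.
V_P = V_A + ω_rod × AP, with AP = 0.0524 m along the rod.
Components: V_Px = −rω sinθ − a·ω_rod·sinφ = -6.8722 m/s;  V_Py = rω cosθ + a·ω_rod·cosφ = +1.4748 m/s.
|V_P| = √(V_Px² + V_Py²) = 7.0287 m/s.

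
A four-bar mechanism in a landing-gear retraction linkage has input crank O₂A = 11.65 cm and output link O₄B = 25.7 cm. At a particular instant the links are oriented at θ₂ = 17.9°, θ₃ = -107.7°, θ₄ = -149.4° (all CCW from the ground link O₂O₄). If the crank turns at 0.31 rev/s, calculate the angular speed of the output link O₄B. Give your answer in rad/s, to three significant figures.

ω₂ = 1.948 rad/s (from 0.31 rev/s).
Differentiating the loop-closure r₂e^{iθ₂}+r₃e^{iθ₃}=r₁+r₄e^{iθ₄} gives r₂ω₂e^{iθ₂}+r₃ω₃e^{iθ₃}=r₄ω₄e^{iθ₄}.
Eliminating the other unknown: ω₄ = r₂ω₂ sin(θ₂−θ₃) / [r₄ sin(θ₄−θ₃)].
Numerator sine = +0.81310; denominator sine = -0.66523.
Result = 0.1165·1.948·(+0.81310) / (0.257·(-0.66523)) = -1.0792 rad/s; magnitude 1.0792 rad/s.

1.08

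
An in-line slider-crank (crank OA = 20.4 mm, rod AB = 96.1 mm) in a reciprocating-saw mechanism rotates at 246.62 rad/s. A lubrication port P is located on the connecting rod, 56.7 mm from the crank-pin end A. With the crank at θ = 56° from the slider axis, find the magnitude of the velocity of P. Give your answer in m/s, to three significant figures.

ω = 246.6 rad/s.  Crank-pin speed |V_A| = rω = 5.031 m/s, perpendicular to OA.
Rod angle: sinφ = −(r/L) sinθ ⇒ φ = -10.136°; ω_rod = −rω cosθ/√(L²−r²sin²θ) = -29.739 rad/s.
V_P = V_A + ω_rod × AP, with AP = 0.0567 m along the rod.
Components: V_Px = −rω sinθ − a·ω_rod·sinφ = -4.4677 m/s;  V_Py = rω cosθ + a·ω_rod·cosφ = +1.1534 m/s.
|V_P| = √(V_Px² + V_Py²) = 4.6142 m/s.

4.61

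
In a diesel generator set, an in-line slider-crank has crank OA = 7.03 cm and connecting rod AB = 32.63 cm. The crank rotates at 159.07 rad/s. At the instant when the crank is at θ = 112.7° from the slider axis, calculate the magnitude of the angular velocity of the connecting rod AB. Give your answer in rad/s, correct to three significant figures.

ω = 159.1 rad/s
The rod makes angle φ with the slider axis where L sinφ = r sinθ; differentiating, L cosφ·φ̇ = r ω cosθ.
L cosφ = √(L² − r² sin²θ) = 0.31979 m.
|ω_rod| = r ω |cosθ| / √(L² − r² sin²θ) = 0.0703·159.1·0.38591/0.31979 = 13.495 rad/s.

13.5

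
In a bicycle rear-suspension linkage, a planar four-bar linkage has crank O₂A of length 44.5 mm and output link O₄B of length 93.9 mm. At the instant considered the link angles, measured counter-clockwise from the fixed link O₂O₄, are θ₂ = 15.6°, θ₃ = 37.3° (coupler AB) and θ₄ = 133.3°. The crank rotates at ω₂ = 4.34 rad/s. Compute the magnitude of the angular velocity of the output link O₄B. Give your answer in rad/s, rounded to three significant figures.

0.765

ω₂ = 4.34 rad/s
Differentiating the loop-closure r₂e^{iθ₂}+r₃e^{iθ₃}=r₁+r₄e^{iθ₄} gives r₂ω₂e^{iθ₂}+r₃ω₃e^{iθ₃}=r₄ω₄e^{iθ₄}.
Eliminating the other unknown: ω₄ = r₂ω₂ sin(θ₂−θ₃) / [r₄ sin(θ₄−θ₃)].
Numerator sine = -0.36975; denominator sine = +0.99452.
Result = 0.0445·4.34·(-0.36975) / (0.0939·(+0.99452)) = -0.76467 rad/s; magnitude 0.76467 rad/s.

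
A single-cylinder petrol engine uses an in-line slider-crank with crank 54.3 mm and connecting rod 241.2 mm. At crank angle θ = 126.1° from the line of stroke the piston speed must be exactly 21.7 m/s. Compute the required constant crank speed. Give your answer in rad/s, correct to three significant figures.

For an in-line slider-crank, |v_piston| = rω|sinθ|·[1 + r cosθ/√(L² − r² sin²θ)].
With r = 0.0543 m, L = 0.2412 m, θ = 126.1°: the bracketed kinematic factor |dx/dθ| = 0.037956 m.
ω = v/|dx/dθ| = 21.7/0.037956 = 571.72 rad/s.

572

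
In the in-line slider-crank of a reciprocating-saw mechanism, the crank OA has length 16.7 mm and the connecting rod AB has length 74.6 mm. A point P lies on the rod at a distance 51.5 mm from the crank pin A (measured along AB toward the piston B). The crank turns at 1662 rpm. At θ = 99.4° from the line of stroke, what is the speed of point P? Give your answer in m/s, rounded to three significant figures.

ω = 174 rad/s.  Crank-pin speed |V_A| = rω = 2.9065 m/s, perpendicular to OA.
Rod angle: sinφ = −(r/L) sinθ ⇒ φ = -12.759°; ω_rod = −rω cosθ/√(L²−r²sin²θ) = +6.5246 rad/s.
V_P = V_A + ω_rod × AP, with AP = 0.0515 m along the rod.
Components: V_Px = −rω sinθ − a·ω_rod·sinφ = -2.7933 m/s;  V_Py = rω cosθ + a·ω_rod·cosφ = -0.147 m/s.
|V_P| = √(V_Px² + V_Py²) = 2.7972 m/s.

2.80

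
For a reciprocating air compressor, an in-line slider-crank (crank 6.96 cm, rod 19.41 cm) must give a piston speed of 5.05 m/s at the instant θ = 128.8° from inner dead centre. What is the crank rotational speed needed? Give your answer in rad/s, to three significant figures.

For an in-line slider-crank, |v_piston| = rω|sinθ|·[1 + r cosθ/√(L² − r² sin²θ)].
With r = 0.0696 m, L = 0.1941 m, θ = 128.8°: the bracketed kinematic factor |dx/dθ| = 0.041549 m.
ω = v/|dx/dθ| = 5.05/0.041549 = 121.54 rad/s.

122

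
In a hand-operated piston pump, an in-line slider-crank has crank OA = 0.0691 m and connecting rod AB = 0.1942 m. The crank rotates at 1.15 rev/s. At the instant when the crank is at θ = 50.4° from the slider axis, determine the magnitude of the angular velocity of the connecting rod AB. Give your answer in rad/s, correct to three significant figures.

ω = 7.226 rad/s (converted from 1.15 rev/s).
The rod makes angle φ with the slider axis where L sinφ = r sinθ; differentiating, L cosφ·φ̇ = r ω cosθ.
L cosφ = √(L² − r² sin²θ) = 0.18676 m.
|ω_rod| = r ω |cosθ| / √(L² − r² sin²θ) = 0.0691·7.226·0.63742/0.18676 = 1.7041 rad/s.

1.70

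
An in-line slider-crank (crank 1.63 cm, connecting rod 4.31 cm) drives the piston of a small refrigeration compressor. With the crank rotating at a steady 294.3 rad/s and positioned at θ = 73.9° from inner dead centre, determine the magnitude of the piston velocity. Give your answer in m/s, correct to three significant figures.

5.13

ω = 294.3 rad/s
For an in-line slider-crank, x = r cosθ + √(L² − r² sin²θ), so v = −rω sinθ·[1 + r cosθ/√(L² − r² sin²θ)].
With r = 0.0163 m, L = 0.0431 m, θ = 73.9°: √(L² − r² sin²θ) = 0.040154 m.
v = −0.0163·294.3·0.96078·[1 + 0.0163·0.27731/0.040154] = -5.1278 m/s.
|v| = 5.1278 m/s.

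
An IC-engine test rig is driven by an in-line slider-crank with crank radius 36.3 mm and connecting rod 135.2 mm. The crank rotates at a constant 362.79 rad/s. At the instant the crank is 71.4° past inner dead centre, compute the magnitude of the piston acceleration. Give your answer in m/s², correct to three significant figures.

477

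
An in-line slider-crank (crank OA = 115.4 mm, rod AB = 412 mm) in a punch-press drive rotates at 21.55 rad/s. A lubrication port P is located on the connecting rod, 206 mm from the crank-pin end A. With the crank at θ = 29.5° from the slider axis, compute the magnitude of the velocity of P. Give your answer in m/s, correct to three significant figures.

1.75

ω = 21.55 rad/s.  Crank-pin speed |V_A| = rω = 2.4869 m/s, perpendicular to OA.
Rod angle: sinφ = −(r/L) sinθ ⇒ φ = -7.928°; ω_rod = −rω cosθ/√(L²−r²sin²θ) = -5.3042 rad/s.
V_P = V_A + ω_rod × AP, with AP = 0.206 m along the rod.
Components: V_Px = −rω sinθ − a·ω_rod·sinφ = -1.3753 m/s;  V_Py = rω cosθ + a·ω_rod·cosφ = +1.0822 m/s.
|V_P| = √(V_Px² + V_Py²) = 1.7501 m/s.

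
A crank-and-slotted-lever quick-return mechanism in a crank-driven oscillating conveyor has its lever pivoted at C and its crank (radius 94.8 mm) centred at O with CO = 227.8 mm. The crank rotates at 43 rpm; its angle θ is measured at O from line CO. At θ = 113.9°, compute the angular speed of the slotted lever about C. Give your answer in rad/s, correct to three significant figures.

0.0247

ω = 4.503 rad/s (from 43 rpm).
Crank pin A relative to C: A = (d + r cosθ, r sinθ); lever angle φ = atan2(r sinθ, d + r cosθ).
Differentiating tanφ: φ̇ = rω(d cosθ + r)/(d² + r² + 2dr cosθ).
d² + r² + 2dr cosθ = |CA|² = 0.0433815 m²;  d cosθ + r = +0.0025087 m.
|ω_lever| = |0.0948·4.503·+0.0025087| / 0.0433815 = 0.024686 rad/s.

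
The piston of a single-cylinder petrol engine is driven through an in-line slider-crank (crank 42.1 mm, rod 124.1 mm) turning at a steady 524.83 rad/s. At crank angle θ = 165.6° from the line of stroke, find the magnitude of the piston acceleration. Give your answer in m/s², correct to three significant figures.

7750

ω = 524.8 rad/s
x(θ) = r cosθ + √(L² − r² sin²θ); with ω constant, a = ω²·d²x/dθ².
d²x/dθ² = −r cosθ − r²(cos2θ)/√u − r⁴ sin²2θ/(4u^{3/2}),  u = L² − r² sin²θ = 0.0152912 m².
Substituting r = 0.0421 m, L = 0.1241 m, θ = 165.6°: d²x/dθ² = +0.028121 m.
a = ω²·d²x/dθ² = (524.8)²·(+0.028121) = +7745.7 m/s²;  |a| = 7745.7 m/s².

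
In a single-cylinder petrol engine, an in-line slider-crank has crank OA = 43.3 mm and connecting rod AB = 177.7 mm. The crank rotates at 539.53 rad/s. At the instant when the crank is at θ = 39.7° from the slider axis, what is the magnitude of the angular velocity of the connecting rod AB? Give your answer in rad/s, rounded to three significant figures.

102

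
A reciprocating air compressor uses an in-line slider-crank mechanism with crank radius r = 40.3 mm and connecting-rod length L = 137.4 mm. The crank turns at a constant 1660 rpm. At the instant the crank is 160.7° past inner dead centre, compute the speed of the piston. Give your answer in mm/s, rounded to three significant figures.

ω = 2π·1660/60 = 173.8 rad/s
For an in-line slider-crank, x = r cosθ + √(L² − r² sin²θ), so v = −rω sinθ·[1 + r cosθ/√(L² − r² sin²θ)].
With r = 0.0403 m, L = 0.1374 m, θ = 160.7°: √(L² − r² sin²θ) = 0.13675 m.
v = −0.0403·173.8·0.33051·[1 + 0.0403·-0.94380/0.13675] = -1.6714 m/s.
|v| = 1.6714 m/s = 1671.4 mm/s.

1670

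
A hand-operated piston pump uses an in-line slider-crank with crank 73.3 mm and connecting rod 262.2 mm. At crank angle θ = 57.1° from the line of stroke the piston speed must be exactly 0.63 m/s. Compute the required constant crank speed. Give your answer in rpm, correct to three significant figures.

84.5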